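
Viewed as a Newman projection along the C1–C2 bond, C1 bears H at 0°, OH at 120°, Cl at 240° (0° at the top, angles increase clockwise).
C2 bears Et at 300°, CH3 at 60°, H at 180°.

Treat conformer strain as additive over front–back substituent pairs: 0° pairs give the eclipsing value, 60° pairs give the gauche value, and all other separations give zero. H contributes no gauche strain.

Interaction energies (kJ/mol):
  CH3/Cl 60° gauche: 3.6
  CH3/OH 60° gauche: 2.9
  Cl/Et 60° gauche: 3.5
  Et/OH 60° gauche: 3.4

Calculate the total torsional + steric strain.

This conformer (staggered): OH(120°)/CH3(60°) gauche 2.9; Cl(240°)/Et(300°) gauche 3.5 → 6.4 kJ/mol.

6.4 kJ/mol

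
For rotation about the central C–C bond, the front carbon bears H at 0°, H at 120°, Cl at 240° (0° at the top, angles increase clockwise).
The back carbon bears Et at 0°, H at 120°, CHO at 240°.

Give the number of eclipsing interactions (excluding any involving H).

Non-H eclipsing pairs: Cl(240°)/CHO(240°) — 1 interaction.

1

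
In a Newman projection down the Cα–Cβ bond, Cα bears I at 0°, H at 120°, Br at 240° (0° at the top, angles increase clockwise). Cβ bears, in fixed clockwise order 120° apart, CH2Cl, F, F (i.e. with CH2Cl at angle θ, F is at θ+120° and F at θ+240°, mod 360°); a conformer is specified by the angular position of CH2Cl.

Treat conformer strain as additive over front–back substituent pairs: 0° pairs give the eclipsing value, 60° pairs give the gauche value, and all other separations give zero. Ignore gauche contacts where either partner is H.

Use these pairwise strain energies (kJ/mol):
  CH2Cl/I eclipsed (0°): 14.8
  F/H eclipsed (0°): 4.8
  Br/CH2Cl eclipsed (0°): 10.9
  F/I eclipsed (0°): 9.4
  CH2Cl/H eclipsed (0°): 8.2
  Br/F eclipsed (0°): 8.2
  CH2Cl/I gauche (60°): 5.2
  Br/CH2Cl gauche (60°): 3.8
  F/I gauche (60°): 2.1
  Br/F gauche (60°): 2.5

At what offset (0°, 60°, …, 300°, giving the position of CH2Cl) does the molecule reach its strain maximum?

0°

CH2Cl at 0° (eclipsed): I–CH2Cl eclipsed, H–F eclipsed, Br–F eclipsed; 14.8 + 4.8 + 8.2 = 27.8 kJ/mol.
CH2Cl at 60° (staggered): I–CH2Cl gauche, I–F gauche, Br–F gauche, Br–F gauche; 5.2 + 2.1 + 2.5 + 2.5 = 12.3 kJ/mol.
CH2Cl at 120° (eclipsed): I–F eclipsed, H–CH2Cl eclipsed, Br–F eclipsed; 9.4 + 8.2 + 8.2 = 25.8 kJ/mol.
CH2Cl at 180° (staggered): I–F gauche, I–F gauche, Br–CH2Cl gauche, Br–F gauche; 2.1 + 2.1 + 3.8 + 2.5 = 10.5 kJ/mol.
CH2Cl at 240° (eclipsed): I–F eclipsed, H–F eclipsed, Br–CH2Cl eclipsed; 9.4 + 4.8 + 10.9 = 25.1 kJ/mol.
CH2Cl at 300° (staggered): I–CH2Cl gauche, I–F gauche, Br–CH2Cl gauche, Br–F gauche; 5.2 + 2.1 + 3.8 + 2.5 = 13.6 kJ/mol.
The maximum (27.8 kJ/mol) occurs with CH2Cl at 0°.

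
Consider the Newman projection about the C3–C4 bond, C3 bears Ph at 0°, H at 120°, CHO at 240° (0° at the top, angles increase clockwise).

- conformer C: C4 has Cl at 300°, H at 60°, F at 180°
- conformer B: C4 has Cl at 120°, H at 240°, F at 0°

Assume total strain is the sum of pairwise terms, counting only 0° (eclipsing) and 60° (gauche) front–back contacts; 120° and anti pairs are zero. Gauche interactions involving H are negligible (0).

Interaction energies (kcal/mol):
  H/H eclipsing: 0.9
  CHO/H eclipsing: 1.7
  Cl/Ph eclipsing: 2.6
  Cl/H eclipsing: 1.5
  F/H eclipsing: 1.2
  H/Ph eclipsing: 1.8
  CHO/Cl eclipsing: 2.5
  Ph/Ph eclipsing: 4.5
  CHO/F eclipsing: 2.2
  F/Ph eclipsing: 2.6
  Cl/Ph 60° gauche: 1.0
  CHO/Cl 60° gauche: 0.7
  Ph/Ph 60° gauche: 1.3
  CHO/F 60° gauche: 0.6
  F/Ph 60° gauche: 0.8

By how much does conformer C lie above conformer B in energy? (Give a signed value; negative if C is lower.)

C (staggered): Ph(0°)/Cl(300°) gauche 1.0; CHO(240°)/Cl(300°) gauche 0.7; CHO(240°)/F(180°) gauche 0.6 → 2.3 kcal/mol.
B (eclipsed): Ph(0°)/F(0°) eclipsed 2.6; H(120°)/Cl(120°) eclipsed 1.5; CHO(240°)/H(240°) eclipsed 1.7 → 5.8 kcal/mol.
E(C) − E(B) = 2.3 − 5.8 = -3.5 kcal/mol.

-3.5 kcal/mol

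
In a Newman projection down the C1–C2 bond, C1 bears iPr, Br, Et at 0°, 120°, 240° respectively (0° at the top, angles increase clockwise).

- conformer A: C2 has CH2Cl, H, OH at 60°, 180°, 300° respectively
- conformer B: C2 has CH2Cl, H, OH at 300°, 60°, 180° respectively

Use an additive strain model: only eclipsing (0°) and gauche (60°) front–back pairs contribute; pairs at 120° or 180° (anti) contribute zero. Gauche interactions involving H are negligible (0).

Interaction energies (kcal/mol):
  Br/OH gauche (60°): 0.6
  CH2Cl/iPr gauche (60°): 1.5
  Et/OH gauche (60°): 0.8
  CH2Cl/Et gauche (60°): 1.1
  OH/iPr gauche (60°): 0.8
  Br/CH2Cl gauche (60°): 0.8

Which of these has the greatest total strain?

B

A is staggered. iPr at 0° is gauche with CH2Cl at 60° (1.5); iPr at 0° is gauche with OH at 300° (0.8); Br at 120° is gauche with CH2Cl at 60° (0.8); Et at 240° is gauche with OH at 300° (0.8). Total 3.9 kcal/mol.
B is staggered. iPr at 0° is gauche with CH2Cl at 300° (1.5); Br at 120° is gauche with OH at 180° (0.6); Et at 240° is gauche with CH2Cl at 300° (1.1); Et at 240° is gauche with OH at 180° (0.8). Total 4.0 kcal/mol.
B has the highest total (4.0 kcal/mol).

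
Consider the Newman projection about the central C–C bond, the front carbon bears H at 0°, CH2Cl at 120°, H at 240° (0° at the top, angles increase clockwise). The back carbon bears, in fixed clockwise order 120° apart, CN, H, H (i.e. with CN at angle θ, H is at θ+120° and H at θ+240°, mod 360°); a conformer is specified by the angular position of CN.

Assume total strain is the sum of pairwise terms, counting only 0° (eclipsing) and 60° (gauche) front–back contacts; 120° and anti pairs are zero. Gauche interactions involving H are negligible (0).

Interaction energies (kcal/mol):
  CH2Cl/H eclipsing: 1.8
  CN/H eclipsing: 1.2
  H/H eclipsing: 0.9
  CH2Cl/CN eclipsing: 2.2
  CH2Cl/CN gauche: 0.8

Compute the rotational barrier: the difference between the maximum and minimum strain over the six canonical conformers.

4.0 kcal/mol

CN at 0° (eclipsed): H–CN eclipsed, CH2Cl–H eclipsed, H–H eclipsed; 1.2 + 1.8 + 0.9 = 3.9 kcal/mol.
CN at 60° (staggered): CH2Cl–CN gauche; 0.8 = 0.8 kcal/mol.
CN at 120° (eclipsed): H–H eclipsed, CH2Cl–CN eclipsed, H–H eclipsed; 0.9 + 2.2 + 0.9 = 4.0 kcal/mol.
CN at 180° (staggered): CH2Cl–CN gauche; 0.8 = 0.8 kcal/mol.
CN at 240° (eclipsed): H–H eclipsed, CH2Cl–H eclipsed, H–CN eclipsed; 0.9 + 1.8 + 1.2 = 3.9 kcal/mol.
CN at 300° (staggered): no non-H gauche contacts → 0.0 kcal/mol.
Max at 120° (4.0 kcal/mol), min at 300° (0.0 kcal/mol); barrier = 4.0 kcal/mol.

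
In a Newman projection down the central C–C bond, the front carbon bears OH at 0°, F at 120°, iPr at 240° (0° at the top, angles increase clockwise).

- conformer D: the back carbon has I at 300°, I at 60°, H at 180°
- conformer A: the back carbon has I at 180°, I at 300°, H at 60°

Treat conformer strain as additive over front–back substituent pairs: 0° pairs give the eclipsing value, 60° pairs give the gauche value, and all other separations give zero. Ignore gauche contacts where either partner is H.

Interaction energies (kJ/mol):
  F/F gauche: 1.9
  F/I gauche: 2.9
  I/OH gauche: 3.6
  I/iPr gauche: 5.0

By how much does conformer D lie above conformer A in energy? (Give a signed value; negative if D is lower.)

D (staggered): OH–I gauche, OH–I gauche, F–I gauche, iPr–I gauche; 3.6 + 3.6 + 2.9 + 5.0 = 15.1 kJ/mol.
A (staggered): OH–I gauche, F–I gauche, iPr–I gauche, iPr–I gauche; 3.6 + 2.9 + 5.0 + 5.0 = 16.5 kJ/mol.
E(D) − E(A) = 15.1 − 16.5 = -1.4 kJ/mol.

-1.4 kJ/mol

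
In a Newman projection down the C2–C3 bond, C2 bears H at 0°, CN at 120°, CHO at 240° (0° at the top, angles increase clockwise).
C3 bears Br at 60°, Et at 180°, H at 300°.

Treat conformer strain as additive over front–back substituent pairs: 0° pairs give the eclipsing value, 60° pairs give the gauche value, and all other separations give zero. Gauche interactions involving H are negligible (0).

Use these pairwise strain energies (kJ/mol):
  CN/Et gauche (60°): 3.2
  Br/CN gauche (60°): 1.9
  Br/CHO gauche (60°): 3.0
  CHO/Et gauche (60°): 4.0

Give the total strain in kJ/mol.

This conformer (staggered): CN(120°)/Br(60°) gauche 1.9; CN(120°)/Et(180°) gauche 3.2; CHO(240°)/Et(180°) gauche 4.0 → 9.1 kJ/mol.

9.1 kJ/mol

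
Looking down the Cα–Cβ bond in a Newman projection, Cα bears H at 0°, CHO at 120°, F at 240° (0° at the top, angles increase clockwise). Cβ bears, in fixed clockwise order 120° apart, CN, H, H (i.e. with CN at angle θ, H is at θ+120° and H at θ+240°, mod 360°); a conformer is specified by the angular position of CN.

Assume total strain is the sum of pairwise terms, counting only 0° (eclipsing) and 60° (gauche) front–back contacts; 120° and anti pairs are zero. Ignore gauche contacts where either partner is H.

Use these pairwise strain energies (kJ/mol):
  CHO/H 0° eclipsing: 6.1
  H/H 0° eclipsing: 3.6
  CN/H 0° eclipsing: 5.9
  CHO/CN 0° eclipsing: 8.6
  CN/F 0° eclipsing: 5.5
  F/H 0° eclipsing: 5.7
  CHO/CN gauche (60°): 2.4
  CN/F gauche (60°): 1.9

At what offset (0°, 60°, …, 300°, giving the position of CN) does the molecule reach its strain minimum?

CN at 0° (eclipsed): H(0°)/CN(0°) eclipsed 5.9; CHO(120°)/H(120°) eclipsed 6.1; F(240°)/H(240°) eclipsed 5.7 → 17.7 kJ/mol.
CN at 60° (staggered): CHO(120°)/CN(60°) gauche 2.4 → 2.4 kJ/mol.
CN at 120° (eclipsed): H(0°)/H(0°) eclipsed 3.6; CHO(120°)/CN(120°) eclipsed 8.6; F(240°)/H(240°) eclipsed 5.7 → 17.9 kJ/mol.
CN at 180° (staggered): CHO(120°)/CN(180°) gauche 2.4; F(240°)/CN(180°) gauche 1.9 → 4.3 kJ/mol.
CN at 240° (eclipsed): H(0°)/H(0°) eclipsed 3.6; CHO(120°)/H(120°) eclipsed 6.1; F(240°)/CN(240°) eclipsed 5.5 → 15.2 kJ/mol.
CN at 300° (staggered): F(240°)/CN(300°) gauche 1.9 → 1.9 kJ/mol.
The minimum (1.9 kJ/mol) occurs with CN at 300°.

300°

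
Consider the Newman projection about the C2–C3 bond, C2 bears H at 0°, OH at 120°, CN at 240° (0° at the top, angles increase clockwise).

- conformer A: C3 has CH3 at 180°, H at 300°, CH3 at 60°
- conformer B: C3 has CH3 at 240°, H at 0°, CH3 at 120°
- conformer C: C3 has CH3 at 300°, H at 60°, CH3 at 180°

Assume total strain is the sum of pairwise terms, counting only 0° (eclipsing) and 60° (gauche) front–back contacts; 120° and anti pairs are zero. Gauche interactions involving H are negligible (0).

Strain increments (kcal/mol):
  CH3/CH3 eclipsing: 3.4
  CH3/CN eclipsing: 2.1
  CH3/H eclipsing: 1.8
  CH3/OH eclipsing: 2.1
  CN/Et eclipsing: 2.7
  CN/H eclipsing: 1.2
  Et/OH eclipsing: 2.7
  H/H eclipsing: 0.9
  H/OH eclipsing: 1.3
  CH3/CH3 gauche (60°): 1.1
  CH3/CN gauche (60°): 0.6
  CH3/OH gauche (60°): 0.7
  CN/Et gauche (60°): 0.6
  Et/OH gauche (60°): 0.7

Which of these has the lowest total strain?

A (staggered): OH(120°)/CH3(180°) gauche 0.7; OH(120°)/CH3(60°) gauche 0.7; CN(240°)/CH3(180°) gauche 0.6 → 2.0 kcal/mol.
B (eclipsed): H(0°)/H(0°) eclipsed 0.9; OH(120°)/CH3(120°) eclipsed 2.1; CN(240°)/CH3(240°) eclipsed 2.1 → 5.1 kcal/mol.
C (staggered): OH(120°)/CH3(180°) gauche 0.7; CN(240°)/CH3(300°) gauche 0.6; CN(240°)/CH3(180°) gauche 0.6 → 1.9 kcal/mol.
C has the lowest total (1.9 kcal/mol).

C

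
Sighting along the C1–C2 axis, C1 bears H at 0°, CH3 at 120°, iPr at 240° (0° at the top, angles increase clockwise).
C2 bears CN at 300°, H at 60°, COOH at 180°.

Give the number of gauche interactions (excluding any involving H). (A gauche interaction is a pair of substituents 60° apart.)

3

Non-H gauche pairs: CH3(120°)/COOH(180°); iPr(240°)/CN(300°); iPr(240°)/COOH(180°) — 3 interactions.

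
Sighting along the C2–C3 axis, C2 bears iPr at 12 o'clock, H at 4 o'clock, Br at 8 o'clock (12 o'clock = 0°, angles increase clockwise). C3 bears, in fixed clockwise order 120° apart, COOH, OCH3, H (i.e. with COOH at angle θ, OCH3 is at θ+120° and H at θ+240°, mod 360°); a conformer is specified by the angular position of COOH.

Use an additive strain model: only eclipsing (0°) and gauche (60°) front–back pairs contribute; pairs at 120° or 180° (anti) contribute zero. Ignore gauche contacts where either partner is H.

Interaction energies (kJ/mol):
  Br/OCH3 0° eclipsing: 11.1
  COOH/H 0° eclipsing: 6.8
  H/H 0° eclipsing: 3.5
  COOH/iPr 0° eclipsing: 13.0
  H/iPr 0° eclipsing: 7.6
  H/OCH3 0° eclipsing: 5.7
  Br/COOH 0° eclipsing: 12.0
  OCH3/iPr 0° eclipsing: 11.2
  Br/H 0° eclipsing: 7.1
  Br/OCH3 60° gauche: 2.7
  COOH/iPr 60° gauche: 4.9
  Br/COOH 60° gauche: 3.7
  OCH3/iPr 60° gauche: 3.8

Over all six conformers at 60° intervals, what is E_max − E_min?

19.1 kJ/mol

COOH at 0° is eclipsed. iPr at 0° is eclipsed with COOH at 0° (13.0); H at 120° is eclipsed with OCH3 at 120° (5.7); Br at 240° is eclipsed with H at 240° (7.1). Total 25.8 kJ/mol.
COOH at 60° is staggered. iPr at 0° is gauche with COOH at 60° (4.9); Br at 240° is gauche with OCH3 at 180° (2.7). Total 7.6 kJ/mol.
COOH at 120° is eclipsed. iPr at 0° is eclipsed with H at 0° (7.6); H at 120° is eclipsed with COOH at 120° (6.8); Br at 240° is eclipsed with OCH3 at 240° (11.1). Total 25.5 kJ/mol.
COOH at 180° is staggered. iPr at 0° is gauche with OCH3 at 300° (3.8); Br at 240° is gauche with COOH at 180° (3.7); Br at 240° is gauche with OCH3 at 300° (2.7). Total 10.2 kJ/mol.
COOH at 240° is eclipsed. iPr at 0° is eclipsed with OCH3 at 0° (11.2); H at 120° is eclipsed with H at 120° (3.5); Br at 240° is eclipsed with COOH at 240° (12.0). Total 26.7 kJ/mol.
COOH at 300° is staggered. iPr at 0° is gauche with COOH at 300° (4.9); iPr at 0° is gauche with OCH3 at 60° (3.8); Br at 240° is gauche with COOH at 300° (3.7). Total 12.4 kJ/mol.
Max at 240° (26.7 kJ/mol), min at 60° (7.6 kJ/mol); barrier = 19.1 kJ/mol.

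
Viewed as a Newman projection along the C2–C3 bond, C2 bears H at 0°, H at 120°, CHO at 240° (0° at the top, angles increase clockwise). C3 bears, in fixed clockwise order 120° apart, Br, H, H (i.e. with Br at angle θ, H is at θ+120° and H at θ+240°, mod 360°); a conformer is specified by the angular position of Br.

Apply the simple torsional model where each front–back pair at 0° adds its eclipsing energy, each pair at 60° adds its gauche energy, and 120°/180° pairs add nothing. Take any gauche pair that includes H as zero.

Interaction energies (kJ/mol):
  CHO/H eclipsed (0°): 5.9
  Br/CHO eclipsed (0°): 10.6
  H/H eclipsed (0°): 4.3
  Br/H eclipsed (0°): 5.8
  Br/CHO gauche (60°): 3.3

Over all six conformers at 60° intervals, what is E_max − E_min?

19.2 kJ/mol

Br at 0° (eclipsed): H(0°)/Br(0°) eclipsed 5.8; H(120°)/H(120°) eclipsed 4.3; CHO(240°)/H(240°) eclipsed 5.9 → 16.0 kJ/mol.
Br at 60° (staggered): no non-H gauche contacts → 0.0 kJ/mol.
Br at 120° (eclipsed): H(0°)/H(0°) eclipsed 4.3; H(120°)/Br(120°) eclipsed 5.8; CHO(240°)/H(240°) eclipsed 5.9 → 16.0 kJ/mol.
Br at 180° (staggered): CHO(240°)/Br(180°) gauche 3.3 → 3.3 kJ/mol.
Br at 240° (eclipsed): H(0°)/H(0°) eclipsed 4.3; H(120°)/H(120°) eclipsed 4.3; CHO(240°)/Br(240°) eclipsed 10.6 → 19.2 kJ/mol.
Br at 300° (staggered): CHO(240°)/Br(300°) gauche 3.3 → 3.3 kJ/mol.
Max at 240° (19.2 kJ/mol), min at 60° (0.0 kJ/mol); barrier = 19.2 kJ/mol.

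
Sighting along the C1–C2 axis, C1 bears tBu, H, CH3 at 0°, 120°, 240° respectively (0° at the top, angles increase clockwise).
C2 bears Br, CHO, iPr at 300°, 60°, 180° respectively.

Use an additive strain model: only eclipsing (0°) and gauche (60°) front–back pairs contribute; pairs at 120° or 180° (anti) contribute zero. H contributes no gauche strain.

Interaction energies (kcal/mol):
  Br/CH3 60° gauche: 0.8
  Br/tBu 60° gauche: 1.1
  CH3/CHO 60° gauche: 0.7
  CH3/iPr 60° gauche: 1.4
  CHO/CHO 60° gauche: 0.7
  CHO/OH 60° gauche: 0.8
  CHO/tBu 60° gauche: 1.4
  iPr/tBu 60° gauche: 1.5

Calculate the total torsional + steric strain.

4.7 kcal/mol

This conformer is staggered. tBu at 0° is gauche with Br at 300° (1.1); tBu at 0° is gauche with CHO at 60° (1.4); CH3 at 240° is gauche with Br at 300° (0.8); CH3 at 240° is gauche with iPr at 180° (1.4). Total 4.7 kcal/mol.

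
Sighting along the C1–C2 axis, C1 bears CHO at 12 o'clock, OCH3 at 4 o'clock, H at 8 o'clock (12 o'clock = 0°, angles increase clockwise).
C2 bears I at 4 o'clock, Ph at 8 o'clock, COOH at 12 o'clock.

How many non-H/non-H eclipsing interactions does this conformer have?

2

Non-H eclipsing pairs: CHO(0°)/COOH(0°); OCH3(120°)/I(120°) — 2 interactions.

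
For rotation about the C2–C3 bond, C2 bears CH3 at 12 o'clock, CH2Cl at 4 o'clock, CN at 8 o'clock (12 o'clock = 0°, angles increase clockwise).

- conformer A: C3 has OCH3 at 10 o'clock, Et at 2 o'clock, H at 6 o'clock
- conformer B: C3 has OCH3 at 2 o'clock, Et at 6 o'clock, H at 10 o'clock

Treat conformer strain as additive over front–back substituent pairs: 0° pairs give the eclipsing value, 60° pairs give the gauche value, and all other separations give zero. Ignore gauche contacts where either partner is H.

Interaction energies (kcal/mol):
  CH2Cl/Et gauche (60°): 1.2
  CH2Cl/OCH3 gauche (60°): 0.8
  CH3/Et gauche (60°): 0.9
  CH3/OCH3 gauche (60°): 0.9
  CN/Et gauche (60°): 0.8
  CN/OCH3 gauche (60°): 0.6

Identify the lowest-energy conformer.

A (staggered): CH3(0°)/OCH3(300°) gauche 0.9; CH3(0°)/Et(60°) gauche 0.9; CH2Cl(120°)/Et(60°) gauche 1.2; CN(240°)/OCH3(300°) gauche 0.6 → 3.6 kcal/mol.
B (staggered): CH3(0°)/OCH3(60°) gauche 0.9; CH2Cl(120°)/OCH3(60°) gauche 0.8; CH2Cl(120°)/Et(180°) gauche 1.2; CN(240°)/Et(180°) gauche 0.8 → 3.7 kcal/mol.
A has the lowest total (3.6 kcal/mol).

A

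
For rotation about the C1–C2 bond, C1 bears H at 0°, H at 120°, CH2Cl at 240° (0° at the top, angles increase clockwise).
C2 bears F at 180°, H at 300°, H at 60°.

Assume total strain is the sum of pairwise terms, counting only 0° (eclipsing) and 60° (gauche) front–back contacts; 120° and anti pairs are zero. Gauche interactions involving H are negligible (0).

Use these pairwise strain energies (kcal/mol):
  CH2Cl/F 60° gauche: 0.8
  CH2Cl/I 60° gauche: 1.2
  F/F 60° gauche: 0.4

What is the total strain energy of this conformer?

0.8 kcal/mol

This conformer (staggered): CH2Cl(240°)/F(180°) gauche 0.8 → 0.8 kcal/mol.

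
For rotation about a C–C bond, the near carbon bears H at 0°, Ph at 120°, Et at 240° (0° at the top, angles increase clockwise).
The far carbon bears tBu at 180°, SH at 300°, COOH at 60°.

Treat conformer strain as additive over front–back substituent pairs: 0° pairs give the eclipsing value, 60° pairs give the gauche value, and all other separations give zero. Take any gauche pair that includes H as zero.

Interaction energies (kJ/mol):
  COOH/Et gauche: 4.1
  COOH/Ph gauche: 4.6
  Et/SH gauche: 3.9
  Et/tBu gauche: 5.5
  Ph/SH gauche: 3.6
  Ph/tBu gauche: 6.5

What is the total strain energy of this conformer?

20.5 kJ/mol

This conformer is staggered. Ph at 120° is gauche with tBu at 180° (6.5); Ph at 120° is gauche with COOH at 60° (4.6); Et at 240° is gauche with tBu at 180° (5.5); Et at 240° is gauche with SH at 300° (3.9). Total 20.5 kJ/mol.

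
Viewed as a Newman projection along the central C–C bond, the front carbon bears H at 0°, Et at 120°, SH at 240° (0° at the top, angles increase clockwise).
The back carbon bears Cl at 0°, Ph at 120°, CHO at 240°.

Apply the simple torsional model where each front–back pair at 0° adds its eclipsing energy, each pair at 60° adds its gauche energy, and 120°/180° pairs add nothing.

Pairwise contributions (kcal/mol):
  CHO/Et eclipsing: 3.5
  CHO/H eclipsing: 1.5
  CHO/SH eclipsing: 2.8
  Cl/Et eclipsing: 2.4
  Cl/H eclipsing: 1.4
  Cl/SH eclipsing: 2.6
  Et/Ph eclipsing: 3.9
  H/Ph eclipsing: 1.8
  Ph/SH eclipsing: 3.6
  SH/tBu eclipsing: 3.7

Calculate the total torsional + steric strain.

8.1 kcal/mol

This conformer (eclipsed): H(0°)/Cl(0°) eclipsed 1.4; Et(120°)/Ph(120°) eclipsed 3.9; SH(240°)/CHO(240°) eclipsed 2.8 → 8.1 kcal/mol.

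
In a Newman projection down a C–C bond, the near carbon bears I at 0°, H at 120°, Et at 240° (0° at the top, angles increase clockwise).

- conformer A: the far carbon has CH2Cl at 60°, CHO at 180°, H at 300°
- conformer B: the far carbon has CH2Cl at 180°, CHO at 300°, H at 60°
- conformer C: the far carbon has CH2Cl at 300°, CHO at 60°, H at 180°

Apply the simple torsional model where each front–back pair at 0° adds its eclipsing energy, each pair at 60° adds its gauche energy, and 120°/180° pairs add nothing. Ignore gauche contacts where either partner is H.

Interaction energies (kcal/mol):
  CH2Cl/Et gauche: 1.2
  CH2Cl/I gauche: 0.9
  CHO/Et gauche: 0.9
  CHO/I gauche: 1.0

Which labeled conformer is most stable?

A

A (staggered): I(0°)/CH2Cl(60°) gauche 0.9; Et(240°)/CHO(180°) gauche 0.9 → 1.8 kcal/mol.
B (staggered): I(0°)/CHO(300°) gauche 1.0; Et(240°)/CH2Cl(180°) gauche 1.2; Et(240°)/CHO(300°) gauche 0.9 → 3.1 kcal/mol.
C (staggered): I(0°)/CH2Cl(300°) gauche 0.9; I(0°)/CHO(60°) gauche 1.0; Et(240°)/CH2Cl(300°) gauche 1.2 → 3.1 kcal/mol.
A has the lowest total (1.8 kcal/mol).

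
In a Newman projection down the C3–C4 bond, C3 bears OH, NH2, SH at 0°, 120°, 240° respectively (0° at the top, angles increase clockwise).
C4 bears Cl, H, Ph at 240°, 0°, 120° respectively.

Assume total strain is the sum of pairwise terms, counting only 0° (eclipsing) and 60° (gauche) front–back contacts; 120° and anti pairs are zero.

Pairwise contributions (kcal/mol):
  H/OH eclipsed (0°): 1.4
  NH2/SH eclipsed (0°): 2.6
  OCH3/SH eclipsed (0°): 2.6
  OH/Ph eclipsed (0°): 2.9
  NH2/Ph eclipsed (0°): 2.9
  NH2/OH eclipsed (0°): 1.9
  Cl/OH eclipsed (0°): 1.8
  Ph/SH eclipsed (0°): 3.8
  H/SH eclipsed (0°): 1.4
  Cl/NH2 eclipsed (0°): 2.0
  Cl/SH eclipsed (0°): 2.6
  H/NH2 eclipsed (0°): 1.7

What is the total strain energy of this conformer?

This conformer (eclipsed): OH–H eclipsed, NH2–Ph eclipsed, SH–Cl eclipsed; 1.4 + 2.9 + 2.6 = 6.9 kcal/mol.

6.9 kcal/mol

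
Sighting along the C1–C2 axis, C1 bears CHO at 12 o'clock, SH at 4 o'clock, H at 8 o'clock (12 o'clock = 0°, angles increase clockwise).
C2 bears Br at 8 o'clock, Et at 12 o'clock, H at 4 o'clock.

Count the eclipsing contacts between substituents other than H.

Non-H eclipsing pairs: CHO(0°)/Et(0°) — 1 interaction.

1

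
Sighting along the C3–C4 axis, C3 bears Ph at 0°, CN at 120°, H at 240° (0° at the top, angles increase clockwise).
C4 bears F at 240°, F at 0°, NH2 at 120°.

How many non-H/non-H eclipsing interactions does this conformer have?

2

Non-H eclipsing pairs: Ph(0°)/F(0°); CN(120°)/NH2(120°) — 2 interactions.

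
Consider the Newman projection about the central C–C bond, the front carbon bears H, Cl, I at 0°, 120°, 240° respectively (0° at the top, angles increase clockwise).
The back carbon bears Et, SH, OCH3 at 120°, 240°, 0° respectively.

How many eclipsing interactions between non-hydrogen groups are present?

2

Non-H eclipsing pairs: Cl(120°)/Et(120°); I(240°)/SH(240°) — 2 interactions.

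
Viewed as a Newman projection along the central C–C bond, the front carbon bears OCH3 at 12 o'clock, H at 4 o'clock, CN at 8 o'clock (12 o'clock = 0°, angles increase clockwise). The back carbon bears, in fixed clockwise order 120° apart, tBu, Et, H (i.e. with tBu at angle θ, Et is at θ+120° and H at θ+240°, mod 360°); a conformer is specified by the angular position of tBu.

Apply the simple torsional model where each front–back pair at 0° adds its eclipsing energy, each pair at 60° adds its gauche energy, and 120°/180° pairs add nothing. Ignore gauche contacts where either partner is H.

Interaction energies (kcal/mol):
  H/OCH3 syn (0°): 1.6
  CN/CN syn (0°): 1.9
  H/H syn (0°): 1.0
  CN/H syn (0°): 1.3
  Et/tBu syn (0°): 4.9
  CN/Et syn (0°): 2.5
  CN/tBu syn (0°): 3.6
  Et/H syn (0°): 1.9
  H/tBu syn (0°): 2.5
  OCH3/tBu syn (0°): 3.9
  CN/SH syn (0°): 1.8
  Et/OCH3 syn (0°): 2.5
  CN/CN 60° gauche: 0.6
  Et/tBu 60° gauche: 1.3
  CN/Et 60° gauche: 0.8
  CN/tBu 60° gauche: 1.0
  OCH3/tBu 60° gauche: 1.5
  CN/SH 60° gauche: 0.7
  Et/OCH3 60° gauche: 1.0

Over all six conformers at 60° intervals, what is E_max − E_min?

tBu at 0° (eclipsed): OCH3(0°)/tBu(0°) eclipsed 3.9; H(120°)/Et(120°) eclipsed 1.9; CN(240°)/H(240°) eclipsed 1.3 → 7.1 kcal/mol.
tBu at 60° (staggered): OCH3(0°)/tBu(60°) gauche 1.5; CN(240°)/Et(180°) gauche 0.8 → 2.3 kcal/mol.
tBu at 120° (eclipsed): OCH3(0°)/H(0°) eclipsed 1.6; H(120°)/tBu(120°) eclipsed 2.5; CN(240°)/Et(240°) eclipsed 2.5 → 6.6 kcal/mol.
tBu at 180° (staggered): OCH3(0°)/Et(300°) gauche 1.0; CN(240°)/tBu(180°) gauche 1.0; CN(240°)/Et(300°) gauche 0.8 → 2.8 kcal/mol.
tBu at 240° (eclipsed): OCH3(0°)/Et(0°) eclipsed 2.5; H(120°)/H(120°) eclipsed 1.0; CN(240°)/tBu(240°) eclipsed 3.6 → 7.1 kcal/mol.
tBu at 300° (staggered): OCH3(0°)/tBu(300°) gauche 1.5; OCH3(0°)/Et(60°) gauche 1.0; CN(240°)/tBu(300°) gauche 1.0 → 3.5 kcal/mol.
Max at 0° (7.1 kcal/mol), min at 60° (2.3 kcal/mol); barrier = 4.8 kcal/mol.

4.8 kcal/mol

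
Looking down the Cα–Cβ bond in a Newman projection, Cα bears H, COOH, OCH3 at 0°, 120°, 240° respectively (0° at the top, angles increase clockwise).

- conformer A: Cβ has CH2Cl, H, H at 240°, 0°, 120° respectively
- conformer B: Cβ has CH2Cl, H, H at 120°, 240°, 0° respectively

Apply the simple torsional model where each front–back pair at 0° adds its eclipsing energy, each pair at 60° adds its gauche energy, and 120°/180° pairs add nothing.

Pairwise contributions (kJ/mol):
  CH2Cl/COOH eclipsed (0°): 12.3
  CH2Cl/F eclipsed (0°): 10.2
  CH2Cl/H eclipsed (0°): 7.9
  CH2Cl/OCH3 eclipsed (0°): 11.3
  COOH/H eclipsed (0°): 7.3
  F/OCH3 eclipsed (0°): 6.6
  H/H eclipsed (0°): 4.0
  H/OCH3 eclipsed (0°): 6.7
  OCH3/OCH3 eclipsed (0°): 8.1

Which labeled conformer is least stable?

A is eclipsed. H at 0° is eclipsed with H at 0° (4.0); COOH at 120° is eclipsed with H at 120° (7.3); OCH3 at 240° is eclipsed with CH2Cl at 240° (11.3). Total 22.6 kJ/mol.
B is eclipsed. H at 0° is eclipsed with H at 0° (4.0); COOH at 120° is eclipsed with CH2Cl at 120° (12.3); OCH3 at 240° is eclipsed with H at 240° (6.7). Total 23.0 kJ/mol.
B has the highest total (23.0 kJ/mol).

B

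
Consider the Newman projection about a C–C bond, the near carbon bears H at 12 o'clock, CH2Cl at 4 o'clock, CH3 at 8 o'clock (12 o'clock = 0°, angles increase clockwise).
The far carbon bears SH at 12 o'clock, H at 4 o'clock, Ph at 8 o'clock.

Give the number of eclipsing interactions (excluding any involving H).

1

Non-H eclipsing pairs: CH3(240°)/Ph(240°) — 1 interaction.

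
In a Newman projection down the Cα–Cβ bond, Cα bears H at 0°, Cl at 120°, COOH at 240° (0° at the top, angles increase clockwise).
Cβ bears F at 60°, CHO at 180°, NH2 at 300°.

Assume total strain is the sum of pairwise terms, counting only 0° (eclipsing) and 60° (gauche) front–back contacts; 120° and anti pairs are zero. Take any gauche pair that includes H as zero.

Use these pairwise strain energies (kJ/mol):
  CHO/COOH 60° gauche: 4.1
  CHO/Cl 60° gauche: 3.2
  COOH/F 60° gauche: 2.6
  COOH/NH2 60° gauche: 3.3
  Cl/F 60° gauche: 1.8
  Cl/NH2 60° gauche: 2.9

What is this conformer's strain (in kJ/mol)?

12.4 kJ/mol

This conformer is staggered. Cl at 120° is gauche with F at 60° (1.8); Cl at 120° is gauche with CHO at 180° (3.2); COOH at 240° is gauche with CHO at 180° (4.1); COOH at 240° is gauche with NH2 at 300° (3.3). Total 12.4 kJ/mol.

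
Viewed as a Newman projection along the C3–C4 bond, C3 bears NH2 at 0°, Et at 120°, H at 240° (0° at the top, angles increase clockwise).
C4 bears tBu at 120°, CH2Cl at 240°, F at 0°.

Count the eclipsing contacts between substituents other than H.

2

Non-H eclipsing pairs: NH2(0°)/F(0°); Et(120°)/tBu(120°) — 2 interactions.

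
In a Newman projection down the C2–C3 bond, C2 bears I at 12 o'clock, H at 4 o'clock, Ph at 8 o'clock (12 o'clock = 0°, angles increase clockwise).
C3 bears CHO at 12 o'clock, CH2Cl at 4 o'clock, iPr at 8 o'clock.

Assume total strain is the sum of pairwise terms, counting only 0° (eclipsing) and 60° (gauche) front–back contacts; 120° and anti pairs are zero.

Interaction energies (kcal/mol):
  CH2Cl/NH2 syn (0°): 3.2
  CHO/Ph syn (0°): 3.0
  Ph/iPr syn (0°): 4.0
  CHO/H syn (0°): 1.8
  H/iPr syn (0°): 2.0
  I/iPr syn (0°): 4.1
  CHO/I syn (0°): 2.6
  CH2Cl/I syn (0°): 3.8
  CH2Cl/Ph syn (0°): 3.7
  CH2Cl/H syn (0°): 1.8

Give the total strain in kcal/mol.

This conformer (eclipsed): I–CHO eclipsed, H–CH2Cl eclipsed, Ph–iPr eclipsed; 2.6 + 1.8 + 4.0 = 8.4 kcal/mol.

8.4 kcal/mol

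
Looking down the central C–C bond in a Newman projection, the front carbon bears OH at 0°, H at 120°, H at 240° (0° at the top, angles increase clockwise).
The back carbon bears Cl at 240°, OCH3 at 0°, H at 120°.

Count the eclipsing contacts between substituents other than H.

Non-H eclipsing pairs: OH(0°)/OCH3(0°) — 1 interaction.

1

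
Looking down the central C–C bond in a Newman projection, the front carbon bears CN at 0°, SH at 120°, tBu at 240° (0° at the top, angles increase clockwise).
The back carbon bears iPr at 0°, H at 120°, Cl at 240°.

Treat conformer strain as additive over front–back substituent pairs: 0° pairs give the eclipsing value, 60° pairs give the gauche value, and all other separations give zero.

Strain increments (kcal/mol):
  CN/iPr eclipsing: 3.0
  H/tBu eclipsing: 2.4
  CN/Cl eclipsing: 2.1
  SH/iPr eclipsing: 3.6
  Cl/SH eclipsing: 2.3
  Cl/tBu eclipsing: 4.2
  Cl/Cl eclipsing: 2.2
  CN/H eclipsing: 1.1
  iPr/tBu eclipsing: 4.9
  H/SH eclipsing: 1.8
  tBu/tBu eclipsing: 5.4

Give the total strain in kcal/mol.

This conformer (eclipsed): CN(0°)/iPr(0°) eclipsed 3.0; SH(120°)/H(120°) eclipsed 1.8; tBu(240°)/Cl(240°) eclipsed 4.2 → 9.0 kcal/mol.

9.0 kcal/mol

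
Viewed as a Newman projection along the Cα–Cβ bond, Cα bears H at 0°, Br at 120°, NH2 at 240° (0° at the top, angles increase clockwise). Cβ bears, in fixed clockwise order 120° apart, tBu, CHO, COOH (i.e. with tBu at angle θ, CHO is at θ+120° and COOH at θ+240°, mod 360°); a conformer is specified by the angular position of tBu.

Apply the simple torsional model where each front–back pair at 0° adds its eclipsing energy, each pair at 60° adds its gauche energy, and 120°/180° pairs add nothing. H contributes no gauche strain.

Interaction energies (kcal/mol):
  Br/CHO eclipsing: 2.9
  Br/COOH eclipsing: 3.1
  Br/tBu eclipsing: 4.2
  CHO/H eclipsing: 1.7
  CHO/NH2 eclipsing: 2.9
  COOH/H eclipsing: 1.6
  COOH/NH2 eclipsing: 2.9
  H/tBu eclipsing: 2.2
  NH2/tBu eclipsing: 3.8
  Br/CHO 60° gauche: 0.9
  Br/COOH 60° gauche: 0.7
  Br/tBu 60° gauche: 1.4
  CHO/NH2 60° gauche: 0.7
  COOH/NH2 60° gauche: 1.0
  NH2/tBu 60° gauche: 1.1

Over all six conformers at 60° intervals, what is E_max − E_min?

5.0 kcal/mol

tBu at 0° (eclipsed): H–tBu eclipsed, Br–CHO eclipsed, NH2–COOH eclipsed; 2.2 + 2.9 + 2.9 = 8.0 kcal/mol.
tBu at 60° (staggered): Br–tBu gauche, Br–CHO gauche, NH2–CHO gauche, NH2–COOH gauche; 1.4 + 0.9 + 0.7 + 1.0 = 4.0 kcal/mol.
tBu at 120° (eclipsed): H–COOH eclipsed, Br–tBu eclipsed, NH2–CHO eclipsed; 1.6 + 4.2 + 2.9 = 8.7 kcal/mol.
tBu at 180° (staggered): Br–tBu gauche, Br–COOH gauche, NH2–tBu gauche, NH2–CHO gauche; 1.4 + 0.7 + 1.1 + 0.7 = 3.9 kcal/mol.
tBu at 240° (eclipsed): H–CHO eclipsed, Br–COOH eclipsed, NH2–tBu eclipsed; 1.7 + 3.1 + 3.8 = 8.6 kcal/mol.
tBu at 300° (staggered): Br–CHO gauche, Br–COOH gauche, NH2–tBu gauche, NH2–COOH gauche; 0.9 + 0.7 + 1.1 + 1.0 = 3.7 kcal/mol.
Max at 120° (8.7 kcal/mol), min at 300° (3.7 kcal/mol); barrier = 5.0 kcal/mol.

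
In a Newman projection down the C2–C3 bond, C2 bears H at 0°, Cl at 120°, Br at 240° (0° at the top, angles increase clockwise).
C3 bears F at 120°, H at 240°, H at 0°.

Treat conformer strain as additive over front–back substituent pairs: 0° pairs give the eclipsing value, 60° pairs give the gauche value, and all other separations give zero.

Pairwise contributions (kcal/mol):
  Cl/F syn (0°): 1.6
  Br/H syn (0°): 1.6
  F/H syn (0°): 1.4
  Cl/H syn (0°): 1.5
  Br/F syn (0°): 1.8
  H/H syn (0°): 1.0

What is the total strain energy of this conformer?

This conformer is eclipsed. H at 0° is eclipsed with H at 0° (1.0); Cl at 120° is eclipsed with F at 120° (1.6); Br at 240° is eclipsed with H at 240° (1.6). Total 4.2 kcal/mol.

4.2 kcal/mol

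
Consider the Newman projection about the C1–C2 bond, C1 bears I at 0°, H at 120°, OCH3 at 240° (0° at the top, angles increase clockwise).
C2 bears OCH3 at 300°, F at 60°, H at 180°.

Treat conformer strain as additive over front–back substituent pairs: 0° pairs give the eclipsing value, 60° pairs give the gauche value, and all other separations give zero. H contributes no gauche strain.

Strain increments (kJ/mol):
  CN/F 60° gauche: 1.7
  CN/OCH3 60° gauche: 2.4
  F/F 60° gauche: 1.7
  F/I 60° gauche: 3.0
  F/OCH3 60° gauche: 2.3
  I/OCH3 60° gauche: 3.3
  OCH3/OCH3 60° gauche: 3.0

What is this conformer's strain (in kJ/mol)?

This conformer (staggered): I–OCH3 gauche, I–F gauche, OCH3–OCH3 gauche; 3.3 + 3.0 + 3.0 = 9.3 kJ/mol.

9.3 kJ/mol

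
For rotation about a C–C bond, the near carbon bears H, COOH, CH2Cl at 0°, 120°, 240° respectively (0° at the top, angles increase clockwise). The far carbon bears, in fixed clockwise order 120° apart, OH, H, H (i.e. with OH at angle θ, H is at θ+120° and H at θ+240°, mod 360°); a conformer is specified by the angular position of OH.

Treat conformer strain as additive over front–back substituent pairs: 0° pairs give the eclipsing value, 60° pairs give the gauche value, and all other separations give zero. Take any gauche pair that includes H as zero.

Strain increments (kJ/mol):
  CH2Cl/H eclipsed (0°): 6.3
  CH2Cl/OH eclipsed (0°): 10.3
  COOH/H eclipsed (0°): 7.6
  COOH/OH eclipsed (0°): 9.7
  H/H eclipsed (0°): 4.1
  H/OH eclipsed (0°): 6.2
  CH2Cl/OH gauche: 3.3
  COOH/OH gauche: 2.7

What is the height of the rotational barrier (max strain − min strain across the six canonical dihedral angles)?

19.3 kJ/mol

OH at 0° (eclipsed): H–OH eclipsed, COOH–H eclipsed, CH2Cl–H eclipsed; 6.2 + 7.6 + 6.3 = 20.1 kJ/mol.
OH at 60° (staggered): COOH–OH gauche; 2.7 = 2.7 kJ/mol.
OH at 120° (eclipsed): H–H eclipsed, COOH–OH eclipsed, CH2Cl–H eclipsed; 4.1 + 9.7 + 6.3 = 20.1 kJ/mol.
OH at 180° (staggered): COOH–OH gauche, CH2Cl–OH gauche; 2.7 + 3.3 = 6.0 kJ/mol.
OH at 240° (eclipsed): H–H eclipsed, COOH–H eclipsed, CH2Cl–OH eclipsed; 4.1 + 7.6 + 10.3 = 22.0 kJ/mol.
OH at 300° (staggered): CH2Cl–OH gauche; 3.3 = 3.3 kJ/mol.
Max at 240° (22.0 kJ/mol), min at 60° (2.7 kJ/mol); barrier = 19.3 kJ/mol.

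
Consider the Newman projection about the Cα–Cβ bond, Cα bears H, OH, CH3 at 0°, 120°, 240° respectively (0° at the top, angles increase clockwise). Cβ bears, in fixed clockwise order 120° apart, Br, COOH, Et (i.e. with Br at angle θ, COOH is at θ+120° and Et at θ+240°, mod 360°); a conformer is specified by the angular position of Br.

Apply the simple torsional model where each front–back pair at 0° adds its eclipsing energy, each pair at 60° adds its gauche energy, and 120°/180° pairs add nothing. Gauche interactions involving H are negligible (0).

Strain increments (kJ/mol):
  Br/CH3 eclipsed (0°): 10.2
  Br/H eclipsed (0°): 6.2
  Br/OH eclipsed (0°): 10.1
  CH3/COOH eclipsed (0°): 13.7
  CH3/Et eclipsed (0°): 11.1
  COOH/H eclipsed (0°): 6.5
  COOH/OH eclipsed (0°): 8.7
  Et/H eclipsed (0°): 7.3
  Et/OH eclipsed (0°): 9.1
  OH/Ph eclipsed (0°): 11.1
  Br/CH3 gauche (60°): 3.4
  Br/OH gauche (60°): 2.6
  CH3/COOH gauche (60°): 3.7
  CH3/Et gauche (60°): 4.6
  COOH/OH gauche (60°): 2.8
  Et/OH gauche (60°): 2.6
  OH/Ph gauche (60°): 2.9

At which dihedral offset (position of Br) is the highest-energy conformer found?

120°

Br at 0° is eclipsed. H at 0° is eclipsed with Br at 0° (6.2); OH at 120° is eclipsed with COOH at 120° (8.7); CH3 at 240° is eclipsed with Et at 240° (11.1). Total 26.0 kJ/mol.
Br at 60° is staggered. OH at 120° is gauche with Br at 60° (2.6); OH at 120° is gauche with COOH at 180° (2.8); CH3 at 240° is gauche with COOH at 180° (3.7); CH3 at 240° is gauche with Et at 300° (4.6). Total 13.7 kJ/mol.
Br at 120° is eclipsed. H at 0° is eclipsed with Et at 0° (7.3); OH at 120° is eclipsed with Br at 120° (10.1); CH3 at 240° is eclipsed with COOH at 240° (13.7). Total 31.1 kJ/mol.
Br at 180° is staggered. OH at 120° is gauche with Br at 180° (2.6); OH at 120° is gauche with Et at 60° (2.6); CH3 at 240° is gauche with Br at 180° (3.4); CH3 at 240° is gauche with COOH at 300° (3.7). Total 12.3 kJ/mol.
Br at 240° is eclipsed. H at 0° is eclipsed with COOH at 0° (6.5); OH at 120° is eclipsed with Et at 120° (9.1); CH3 at 240° is eclipsed with Br at 240° (10.2). Total 25.8 kJ/mol.
Br at 300° is staggered. OH at 120° is gauche with COOH at 60° (2.8); OH at 120° is gauche with Et at 180° (2.6); CH3 at 240° is gauche with Br at 300° (3.4); CH3 at 240° is gauche with Et at 180° (4.6). Total 13.4 kJ/mol.
The maximum (31.1 kJ/mol) occurs with Br at 120°.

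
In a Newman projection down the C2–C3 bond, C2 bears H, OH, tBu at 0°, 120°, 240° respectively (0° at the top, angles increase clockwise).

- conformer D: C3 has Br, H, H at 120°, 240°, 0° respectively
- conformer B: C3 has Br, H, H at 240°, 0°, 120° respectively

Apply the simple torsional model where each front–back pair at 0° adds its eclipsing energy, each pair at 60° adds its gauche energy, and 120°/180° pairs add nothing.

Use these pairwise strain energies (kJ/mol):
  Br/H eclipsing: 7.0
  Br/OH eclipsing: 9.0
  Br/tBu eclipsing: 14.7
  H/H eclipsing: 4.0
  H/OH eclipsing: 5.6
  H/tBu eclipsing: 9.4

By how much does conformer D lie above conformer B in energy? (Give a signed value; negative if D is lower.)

-1.9 kJ/mol

D (eclipsed): H(0°)/H(0°) eclipsed 4.0; OH(120°)/Br(120°) eclipsed 9.0; tBu(240°)/H(240°) eclipsed 9.4 → 22.4 kJ/mol.
B (eclipsed): H(0°)/H(0°) eclipsed 4.0; OH(120°)/H(120°) eclipsed 5.6; tBu(240°)/Br(240°) eclipsed 14.7 → 24.3 kJ/mol.
E(D) − E(B) = 22.4 − 24.3 = -1.9 kJ/mol.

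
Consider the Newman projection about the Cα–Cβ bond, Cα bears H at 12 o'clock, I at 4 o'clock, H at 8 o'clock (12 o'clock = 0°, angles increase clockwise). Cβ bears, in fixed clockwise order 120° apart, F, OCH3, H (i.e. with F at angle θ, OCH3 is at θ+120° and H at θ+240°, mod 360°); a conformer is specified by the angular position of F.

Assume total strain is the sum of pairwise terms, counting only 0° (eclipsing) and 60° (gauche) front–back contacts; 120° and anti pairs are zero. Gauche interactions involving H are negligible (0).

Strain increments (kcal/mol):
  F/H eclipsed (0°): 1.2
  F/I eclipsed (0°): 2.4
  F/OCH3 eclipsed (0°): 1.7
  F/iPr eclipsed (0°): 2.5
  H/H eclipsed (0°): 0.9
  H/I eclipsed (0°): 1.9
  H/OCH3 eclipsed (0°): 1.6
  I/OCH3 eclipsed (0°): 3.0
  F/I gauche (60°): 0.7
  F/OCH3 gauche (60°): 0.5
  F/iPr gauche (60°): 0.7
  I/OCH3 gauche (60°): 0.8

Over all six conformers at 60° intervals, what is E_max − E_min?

4.4 kcal/mol

F at 0° (eclipsed): H–F eclipsed, I–OCH3 eclipsed, H–H eclipsed; 1.2 + 3.0 + 0.9 = 5.1 kcal/mol.
F at 60° (staggered): I–F gauche, I–OCH3 gauche; 0.7 + 0.8 = 1.5 kcal/mol.
F at 120° (eclipsed): H–H eclipsed, I–F eclipsed, H–OCH3 eclipsed; 0.9 + 2.4 + 1.6 = 4.9 kcal/mol.
F at 180° (staggered): I–F gauche; 0.7 = 0.7 kcal/mol.
F at 240° (eclipsed): H–OCH3 eclipsed, I–H eclipsed, H–F eclipsed; 1.6 + 1.9 + 1.2 = 4.7 kcal/mol.
F at 300° (staggered): I–OCH3 gauche; 0.8 = 0.8 kcal/mol.
Max at 0° (5.1 kcal/mol), min at 180° (0.7 kcal/mol); barrier = 4.4 kcal/mol.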